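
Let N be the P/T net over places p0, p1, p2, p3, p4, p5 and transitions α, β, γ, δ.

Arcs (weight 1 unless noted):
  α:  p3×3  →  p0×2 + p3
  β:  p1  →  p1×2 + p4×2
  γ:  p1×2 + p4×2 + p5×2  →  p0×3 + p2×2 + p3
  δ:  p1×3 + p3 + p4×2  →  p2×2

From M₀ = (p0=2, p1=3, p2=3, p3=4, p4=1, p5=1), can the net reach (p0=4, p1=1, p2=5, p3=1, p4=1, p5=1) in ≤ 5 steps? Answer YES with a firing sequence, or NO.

step 1: fire α:  (p0=2, p1=3, p2=3, p3=4, p4=1, p5=1) → (p0=4, p1=3, p2=3, p3=2, p4=1, p5=1)
step 2: fire β:  (p0=4, p1=3, p2=3, p3=2, p4=1, p5=1) → (p0=4, p1=4, p2=3, p3=2, p4=3, p5=1)
step 3: fire δ:  (p0=4, p1=4, p2=3, p3=2, p4=3, p5=1) → (p0=4, p1=1, p2=5, p3=1, p4=1, p5=1)

YES — reachable via ⟨α, β, δ⟩ (3 firings)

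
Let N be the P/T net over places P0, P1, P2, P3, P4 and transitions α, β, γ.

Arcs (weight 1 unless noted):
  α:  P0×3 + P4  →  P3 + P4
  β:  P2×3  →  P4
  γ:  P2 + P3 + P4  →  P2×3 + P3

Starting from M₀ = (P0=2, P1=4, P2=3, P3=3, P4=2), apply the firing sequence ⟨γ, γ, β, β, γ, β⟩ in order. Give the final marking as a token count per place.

step 1: fire γ:  (P0=2, P1=4, P2=3, P3=3, P4=2) → (P0=2, P1=4, P2=5, P3=3, P4=1)
step 2: fire γ:  (P0=2, P1=4, P2=5, P3=3, P4=1) → (P0=2, P1=4, P2=7, P3=3, P4=0)
step 3: fire β:  (P0=2, P1=4, P2=7, P3=3, P4=0) → (P0=2, P1=4, P2=4, P3=3, P4=1)
step 4: fire β:  (P0=2, P1=4, P2=4, P3=3, P4=1) → (P0=2, P1=4, P2=1, P3=3, P4=2)
step 5: fire γ:  (P0=2, P1=4, P2=1, P3=3, P4=2) → (P0=2, P1=4, P2=3, P3=3, P4=1)
step 6: fire β:  (P0=2, P1=4, P2=3, P3=3, P4=1) → (P0=2, P1=4, P2=0, P3=3, P4=2)

(P0=2, P1=4, P2=0, P3=3, P4=2)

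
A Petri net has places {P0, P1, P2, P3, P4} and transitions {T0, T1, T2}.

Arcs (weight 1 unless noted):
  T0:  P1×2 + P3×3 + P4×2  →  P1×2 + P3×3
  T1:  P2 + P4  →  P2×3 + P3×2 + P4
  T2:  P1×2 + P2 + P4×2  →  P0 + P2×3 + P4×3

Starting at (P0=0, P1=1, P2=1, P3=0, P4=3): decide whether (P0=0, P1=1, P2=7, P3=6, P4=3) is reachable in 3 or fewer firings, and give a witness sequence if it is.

step 1: fire T1:  (P0=0, P1=1, P2=1, P3=0, P4=3) → (P0=0, P1=1, P2=3, P3=2, P4=3)
step 2: fire T1:  (P0=0, P1=1, P2=3, P3=2, P4=3) → (P0=0, P1=1, P2=5, P3=4, P4=3)
step 3: fire T1:  (P0=0, P1=1, P2=5, P3=4, P4=3) → (P0=0, P1=1, P2=7, P3=6, P4=3)

YES — reachable via ⟨T1, T1, T1⟩ (3 firings)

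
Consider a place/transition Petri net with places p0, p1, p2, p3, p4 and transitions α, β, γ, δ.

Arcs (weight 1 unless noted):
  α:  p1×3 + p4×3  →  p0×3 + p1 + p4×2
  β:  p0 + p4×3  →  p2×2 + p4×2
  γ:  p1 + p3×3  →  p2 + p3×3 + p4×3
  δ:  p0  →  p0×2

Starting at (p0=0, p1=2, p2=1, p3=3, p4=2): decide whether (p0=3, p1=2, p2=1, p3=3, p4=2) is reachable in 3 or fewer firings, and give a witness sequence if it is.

NO — not reachable within 3 firings

depth 0: 1 marking
depth 1: 2 markings reached so far
depth 2: 3 markings reached so far
depth 3: 3 markings reached so far
(frontier empty at depth 3; search complete)
target is not among the 3 markings reachable within 3 steps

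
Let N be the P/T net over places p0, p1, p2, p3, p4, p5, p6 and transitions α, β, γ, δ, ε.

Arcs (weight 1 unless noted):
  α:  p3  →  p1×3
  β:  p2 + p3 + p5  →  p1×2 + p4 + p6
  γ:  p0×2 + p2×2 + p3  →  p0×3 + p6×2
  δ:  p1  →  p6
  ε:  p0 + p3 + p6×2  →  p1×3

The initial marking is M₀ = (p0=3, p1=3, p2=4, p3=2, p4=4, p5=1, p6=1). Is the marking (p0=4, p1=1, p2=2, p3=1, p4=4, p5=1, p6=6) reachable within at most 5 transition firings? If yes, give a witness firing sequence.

NO — not reachable within 5 firings

depth 0: 1 marking
depth 1: 5 markings reached so far
depth 2: 17 markings reached so far
depth 3: 30 markings reached so far
depth 4: 42 markings reached so far
depth 5: 54 markings reached so far
target is not among the 54 markings reachable within 5 steps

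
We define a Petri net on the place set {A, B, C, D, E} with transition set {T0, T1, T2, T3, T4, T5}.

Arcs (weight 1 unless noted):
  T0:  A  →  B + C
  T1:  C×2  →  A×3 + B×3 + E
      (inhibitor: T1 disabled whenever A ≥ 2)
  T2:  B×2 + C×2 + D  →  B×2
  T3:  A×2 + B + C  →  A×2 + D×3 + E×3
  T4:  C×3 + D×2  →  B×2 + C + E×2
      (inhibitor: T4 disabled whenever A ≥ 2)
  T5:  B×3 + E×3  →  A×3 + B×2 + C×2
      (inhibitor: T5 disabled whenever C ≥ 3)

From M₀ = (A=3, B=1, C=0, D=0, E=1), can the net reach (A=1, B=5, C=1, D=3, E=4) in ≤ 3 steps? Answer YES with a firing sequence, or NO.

NO — not reachable within 3 firings

depth 0: 1 marking
depth 1: 2 markings reached so far
depth 2: 4 markings reached so far
depth 3: 7 markings reached so far
target is not among the 7 markings reachable within 3 steps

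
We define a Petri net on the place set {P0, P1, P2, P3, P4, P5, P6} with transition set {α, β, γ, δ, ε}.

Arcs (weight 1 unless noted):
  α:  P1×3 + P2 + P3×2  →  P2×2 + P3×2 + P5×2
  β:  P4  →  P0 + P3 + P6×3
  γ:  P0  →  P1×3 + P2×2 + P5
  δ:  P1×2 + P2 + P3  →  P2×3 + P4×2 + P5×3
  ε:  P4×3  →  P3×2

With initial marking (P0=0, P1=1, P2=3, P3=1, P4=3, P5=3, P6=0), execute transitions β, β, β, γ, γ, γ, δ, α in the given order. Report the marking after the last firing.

(P0=0, P1=5, P2=12, P3=3, P4=2, P5=11, P6=9)

step 1: fire β:  (P0=0, P1=1, P2=3, P3=1, P4=3, P5=3, P6=0) → (P0=1, P1=1, P2=3, P3=2, P4=2, P5=3, P6=3)
step 2: fire β:  (P0=1, P1=1, P2=3, P3=2, P4=2, P5=3, P6=3) → (P0=2, P1=1, P2=3, P3=3, P4=1, P5=3, P6=6)
step 3: fire β:  (P0=2, P1=1, P2=3, P3=3, P4=1, P5=3, P6=6) → (P0=3, P1=1, P2=3, P3=4, P4=0, P5=3, P6=9)
step 4: fire γ:  (P0=3, P1=1, P2=3, P3=4, P4=0, P5=3, P6=9) → (P0=2, P1=4, P2=5, P3=4, P4=0, P5=4, P6=9)
step 5: fire γ:  (P0=2, P1=4, P2=5, P3=4, P4=0, P5=4, P6=9) → (P0=1, P1=7, P2=7, P3=4, P4=0, P5=5, P6=9)
step 6: fire γ:  (P0=1, P1=7, P2=7, P3=4, P4=0, P5=5, P6=9) → (P0=0, P1=10, P2=9, P3=4, P4=0, P5=6, P6=9)
step 7: fire δ:  (P0=0, P1=10, P2=9, P3=4, P4=0, P5=6, P6=9) → (P0=0, P1=8, P2=11, P3=3, P4=2, P5=9, P6=9)
step 8: fire α:  (P0=0, P1=8, P2=11, P3=3, P4=2, P5=9, P6=9) → (P0=0, P1=5, P2=12, P3=3, P4=2, P5=11, P6=9)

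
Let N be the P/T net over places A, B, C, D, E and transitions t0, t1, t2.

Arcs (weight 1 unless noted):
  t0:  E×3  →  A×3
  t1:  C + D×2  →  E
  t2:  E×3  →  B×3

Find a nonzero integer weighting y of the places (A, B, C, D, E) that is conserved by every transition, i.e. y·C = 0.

Incidence matrix C (rows=places, cols=transitions):
       t0   t1   t2
    A   3    0    0
    B   0    0    3
    C   0   -1    0
    D   0   -2    0
    E  -3    1   -3

Candidate y = [0, 0, 2, -1, 0]; check y·C column-wise:
  col t0: 0·3 + 2·0 + -1·0 + 0·-3 = 0
  col t1: 2·-1 + -1·-2 + 0·1 = 0
  col t2: 0·3 + 2·0 + -1·0 + 0·-3 = 0

y = (A:0, B:0, C:2, D:-1, E:0)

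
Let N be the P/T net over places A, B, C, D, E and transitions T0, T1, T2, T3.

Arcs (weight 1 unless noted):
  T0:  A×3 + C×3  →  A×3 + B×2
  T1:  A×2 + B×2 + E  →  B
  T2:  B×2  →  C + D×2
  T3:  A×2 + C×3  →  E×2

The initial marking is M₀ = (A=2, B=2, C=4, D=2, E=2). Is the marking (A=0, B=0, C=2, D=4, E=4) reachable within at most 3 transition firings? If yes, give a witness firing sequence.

YES — reachable via ⟨T2, T3⟩ (2 firings)

step 1: fire T2:  (A=2, B=2, C=4, D=2, E=2) → (A=2, B=0, C=5, D=4, E=2)
step 2: fire T3:  (A=2, B=0, C=5, D=4, E=2) → (A=0, B=0, C=2, D=4, E=4)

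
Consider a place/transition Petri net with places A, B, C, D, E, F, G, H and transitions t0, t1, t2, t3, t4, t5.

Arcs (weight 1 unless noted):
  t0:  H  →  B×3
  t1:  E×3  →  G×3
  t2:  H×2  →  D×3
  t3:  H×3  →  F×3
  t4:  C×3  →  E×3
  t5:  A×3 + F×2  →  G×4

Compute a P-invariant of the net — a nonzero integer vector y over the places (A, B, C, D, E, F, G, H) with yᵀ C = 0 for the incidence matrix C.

Incidence matrix C (rows=places, cols=transitions):
       t0   t1   t2   t3   t4   t5
    A   0    0    0    0    0   -3
    B   3    0    0    0    0    0
    C   0    0    0    0   -3    0
    D   0    0    3    0    0    0
    E   0   -3    0    0    3    0
    F   0    0    0    3    0   -2
    G   0    3    0    0    0    4
    H  -1    0   -2   -3    0    0

Candidate y = [4, 0, 3, 0, 3, 0, 3, 0]; check y·C column-wise:
  col t0: 4·0 + 0·3 + 3·0 + 3·0 + 3·0 + 0·-1 = 0
  col t1: 4·0 + 3·0 + 3·-3 + 3·3 = 0
  col t2: 4·0 + 3·0 + 0·3 + 3·0 + 3·0 + 0·-2 = 0
  col t3: 4·0 + 3·0 + 3·0 + 0·3 + 3·0 + 0·-3 = 0
  col t4: 4·0 + 3·-3 + 3·3 + 3·0 = 0
  col t5: 4·-3 + 3·0 + 3·0 + 0·-2 + 3·4 = 0

y = (A:4, B:0, C:3, D:0, E:3, F:0, G:3, H:0)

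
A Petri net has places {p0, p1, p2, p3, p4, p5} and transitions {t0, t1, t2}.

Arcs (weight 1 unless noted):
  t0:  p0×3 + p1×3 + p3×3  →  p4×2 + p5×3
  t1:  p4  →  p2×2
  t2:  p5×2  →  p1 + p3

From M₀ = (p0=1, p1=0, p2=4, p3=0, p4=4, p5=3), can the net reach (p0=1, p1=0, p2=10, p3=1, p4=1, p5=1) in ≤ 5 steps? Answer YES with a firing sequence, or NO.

NO — not reachable within 5 firings

depth 0: 1 marking
depth 1: 3 markings reached so far
depth 2: 5 markings reached so far
depth 3: 7 markings reached so far
depth 4: 9 markings reached so far
depth 5: 10 markings reached so far
target is not among the 10 markings reachable within 5 steps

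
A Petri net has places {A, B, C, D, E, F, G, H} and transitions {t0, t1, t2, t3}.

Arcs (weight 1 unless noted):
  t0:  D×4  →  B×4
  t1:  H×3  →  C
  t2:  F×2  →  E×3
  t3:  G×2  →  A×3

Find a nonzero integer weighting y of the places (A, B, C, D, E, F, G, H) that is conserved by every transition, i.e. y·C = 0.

y = (A:0, B:1, C:0, D:1, E:0, F:0, G:0, H:0)

Incidence matrix C (rows=places, cols=transitions):
       t0   t1   t2   t3
    A   0    0    0    3
    B   4    0    0    0
    C   0    1    0    0
    D  -4    0    0    0
    E   0    0    3    0
    F   0    0   -2    0
    G   0    0    0   -2
    H   0   -3    0    0

Candidate y = [0, 1, 0, 1, 0, 0, 0, 0]; check y·C column-wise:
  col t0: 1·4 + 1·-4 = 0
  col t1: 1·0 + 0·1 + 1·0 + 0·-3 = 0
  col t2: 1·0 + 1·0 + 0·3 + 0·-2 = 0
  col t3: 0·3 + 1·0 + 1·0 + 0·-2 = 0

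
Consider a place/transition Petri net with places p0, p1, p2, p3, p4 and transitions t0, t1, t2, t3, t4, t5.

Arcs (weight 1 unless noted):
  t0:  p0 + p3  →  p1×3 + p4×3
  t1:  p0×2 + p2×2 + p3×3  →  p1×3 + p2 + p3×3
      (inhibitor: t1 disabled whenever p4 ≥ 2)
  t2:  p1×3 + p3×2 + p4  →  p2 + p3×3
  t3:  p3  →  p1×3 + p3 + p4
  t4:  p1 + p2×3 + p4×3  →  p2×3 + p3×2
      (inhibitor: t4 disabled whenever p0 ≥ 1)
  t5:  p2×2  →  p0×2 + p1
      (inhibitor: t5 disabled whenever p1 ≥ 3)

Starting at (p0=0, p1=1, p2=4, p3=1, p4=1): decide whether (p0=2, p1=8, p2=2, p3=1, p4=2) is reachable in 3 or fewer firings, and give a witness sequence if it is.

NO — not reachable within 3 firings

depth 0: 1 marking
depth 1: 3 markings reached so far
depth 2: 7 markings reached so far
depth 3: 13 markings reached so far
target is not among the 13 markings reachable within 3 steps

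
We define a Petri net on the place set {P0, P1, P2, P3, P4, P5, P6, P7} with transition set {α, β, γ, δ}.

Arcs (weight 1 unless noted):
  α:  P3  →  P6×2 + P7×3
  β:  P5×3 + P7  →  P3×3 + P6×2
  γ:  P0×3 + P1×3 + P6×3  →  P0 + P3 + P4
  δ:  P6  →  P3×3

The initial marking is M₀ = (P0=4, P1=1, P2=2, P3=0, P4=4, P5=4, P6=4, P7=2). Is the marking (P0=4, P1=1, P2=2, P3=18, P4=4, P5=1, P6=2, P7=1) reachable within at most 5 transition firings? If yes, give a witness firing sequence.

depth 0: 1 marking
depth 1: 3 markings reached so far
depth 2: 7 markings reached so far
depth 3: 13 markings reached so far
depth 4: 21 markings reached so far
depth 5: 28 markings reached so far
target is not among the 28 markings reachable within 5 steps

NO — not reachable within 5 firings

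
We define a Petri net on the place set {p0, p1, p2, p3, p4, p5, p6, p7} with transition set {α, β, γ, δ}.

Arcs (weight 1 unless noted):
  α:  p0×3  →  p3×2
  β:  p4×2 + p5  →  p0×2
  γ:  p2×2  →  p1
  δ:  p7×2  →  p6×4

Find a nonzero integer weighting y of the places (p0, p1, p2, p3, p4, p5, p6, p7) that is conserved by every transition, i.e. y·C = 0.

Incidence matrix C (rows=places, cols=transitions):
        α    β    γ    δ
   p0  -3    2    0    0
   p1   0    0    1    0
   p2   0    0   -2    0
   p3   2    0    0    0
   p4   0   -2    0    0
   p5   0   -1    0    0
   p6   0    0    0    4
   p7   0    0    0   -2

Candidate y = [0, 2, 1, 0, 0, 0, 0, 0]; check y·C column-wise:
  col α: 0·-3 + 2·0 + 1·0 + 0·2 = 0
  col β: 0·2 + 2·0 + 1·0 + 0·-2 + 0·-1 = 0
  col γ: 2·1 + 1·-2 = 0
  col δ: 2·0 + 1·0 + 0·4 + 0·-2 = 0

y = (p0:0, p1:2, p2:1, p3:0, p4:0, p5:0, p6:0, p7:0)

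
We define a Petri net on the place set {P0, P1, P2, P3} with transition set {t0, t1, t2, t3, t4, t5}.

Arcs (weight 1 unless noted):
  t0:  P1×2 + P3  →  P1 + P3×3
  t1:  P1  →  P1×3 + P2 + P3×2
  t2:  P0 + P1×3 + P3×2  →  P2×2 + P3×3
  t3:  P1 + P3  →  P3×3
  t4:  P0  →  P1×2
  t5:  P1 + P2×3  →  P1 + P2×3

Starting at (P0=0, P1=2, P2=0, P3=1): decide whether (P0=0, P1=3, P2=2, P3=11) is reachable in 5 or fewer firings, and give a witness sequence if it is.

step 1: fire t0:  (P0=0, P1=2, P2=0, P3=1) → (P0=0, P1=1, P2=0, P3=3)
step 2: fire t1:  (P0=0, P1=1, P2=0, P3=3) → (P0=0, P1=3, P2=1, P3=5)
step 3: fire t0:  (P0=0, P1=3, P2=1, P3=5) → (P0=0, P1=2, P2=1, P3=7)
step 4: fire t0:  (P0=0, P1=2, P2=1, P3=7) → (P0=0, P1=1, P2=1, P3=9)
step 5: fire t1:  (P0=0, P1=1, P2=1, P3=9) → (P0=0, P1=3, P2=2, P3=11)

YES — reachable via ⟨t0, t1, t0, t0, t1⟩ (5 firings)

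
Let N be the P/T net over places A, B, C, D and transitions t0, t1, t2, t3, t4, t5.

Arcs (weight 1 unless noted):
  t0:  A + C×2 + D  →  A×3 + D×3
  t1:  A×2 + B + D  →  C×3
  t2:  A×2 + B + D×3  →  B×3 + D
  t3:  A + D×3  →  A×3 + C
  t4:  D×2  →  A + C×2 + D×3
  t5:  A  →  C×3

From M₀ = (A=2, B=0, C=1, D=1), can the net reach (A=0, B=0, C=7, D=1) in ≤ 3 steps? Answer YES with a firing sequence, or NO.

step 1: fire t5:  (A=2, B=0, C=1, D=1) → (A=1, B=0, C=4, D=1)
step 2: fire t5:  (A=1, B=0, C=4, D=1) → (A=0, B=0, C=7, D=1)

YES — reachable via ⟨t5, t5⟩ (2 firings)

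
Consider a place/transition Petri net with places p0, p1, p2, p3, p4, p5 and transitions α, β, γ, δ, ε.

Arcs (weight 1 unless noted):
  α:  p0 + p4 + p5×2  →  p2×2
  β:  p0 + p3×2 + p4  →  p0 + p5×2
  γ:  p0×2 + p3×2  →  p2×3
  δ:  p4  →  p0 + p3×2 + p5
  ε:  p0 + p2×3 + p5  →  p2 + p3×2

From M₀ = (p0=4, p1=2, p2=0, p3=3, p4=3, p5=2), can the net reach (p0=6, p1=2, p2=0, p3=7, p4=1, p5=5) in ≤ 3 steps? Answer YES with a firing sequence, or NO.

depth 0: 1 marking
depth 1: 5 markings reached so far
depth 2: 12 markings reached so far
depth 3: 24 markings reached so far
target is not among the 24 markings reachable within 3 steps

NO — not reachable within 3 firings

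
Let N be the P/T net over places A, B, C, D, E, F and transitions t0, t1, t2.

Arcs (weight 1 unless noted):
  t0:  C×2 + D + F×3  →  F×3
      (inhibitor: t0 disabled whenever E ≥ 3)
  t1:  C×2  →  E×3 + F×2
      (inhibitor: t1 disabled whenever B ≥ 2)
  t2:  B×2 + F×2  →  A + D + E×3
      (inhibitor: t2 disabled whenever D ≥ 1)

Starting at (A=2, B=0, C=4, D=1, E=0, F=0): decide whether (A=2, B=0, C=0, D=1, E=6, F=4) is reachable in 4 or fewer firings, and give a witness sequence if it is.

step 1: fire t1:  (A=2, B=0, C=4, D=1, E=0, F=0) → (A=2, B=0, C=2, D=1, E=3, F=2)
step 2: fire t1:  (A=2, B=0, C=2, D=1, E=3, F=2) → (A=2, B=0, C=0, D=1, E=6, F=4)

YES — reachable via ⟨t1, t1⟩ (2 firings)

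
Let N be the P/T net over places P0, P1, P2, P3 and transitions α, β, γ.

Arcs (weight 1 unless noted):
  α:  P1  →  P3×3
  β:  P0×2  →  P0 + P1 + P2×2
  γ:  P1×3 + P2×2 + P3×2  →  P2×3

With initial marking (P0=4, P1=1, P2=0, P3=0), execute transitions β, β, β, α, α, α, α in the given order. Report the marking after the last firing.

step 1: fire β:  (P0=4, P1=1, P2=0, P3=0) → (P0=3, P1=2, P2=2, P3=0)
step 2: fire β:  (P0=3, P1=2, P2=2, P3=0) → (P0=2, P1=3, P2=4, P3=0)
step 3: fire β:  (P0=2, P1=3, P2=4, P3=0) → (P0=1, P1=4, P2=6, P3=0)
step 4: fire α:  (P0=1, P1=4, P2=6, P3=0) → (P0=1, P1=3, P2=6, P3=3)
step 5: fire α:  (P0=1, P1=3, P2=6, P3=3) → (P0=1, P1=2, P2=6, P3=6)
step 6: fire α:  (P0=1, P1=2, P2=6, P3=6) → (P0=1, P1=1, P2=6, P3=9)
step 7: fire α:  (P0=1, P1=1, P2=6, P3=9) → (P0=1, P1=0, P2=6, P3=12)

(P0=1, P1=0, P2=6, P3=12)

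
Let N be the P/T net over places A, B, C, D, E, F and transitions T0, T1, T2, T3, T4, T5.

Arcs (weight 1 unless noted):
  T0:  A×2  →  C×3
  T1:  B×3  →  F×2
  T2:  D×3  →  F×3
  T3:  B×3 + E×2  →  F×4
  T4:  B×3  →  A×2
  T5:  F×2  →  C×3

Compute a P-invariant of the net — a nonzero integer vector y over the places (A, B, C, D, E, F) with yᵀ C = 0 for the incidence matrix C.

y = (A:3, B:2, C:2, D:3, E:3, F:3)

Incidence matrix C (rows=places, cols=transitions):
       T0   T1   T2   T3   T4   T5
    A  -2    0    0    0    2    0
    B   0   -3    0   -3   -3    0
    C   3    0    0    0    0    3
    D   0    0   -3    0    0    0
    E   0    0    0   -2    0    0
    F   0    2    3    4    0   -2

Candidate y = [3, 2, 2, 3, 3, 3]; check y·C column-wise:
  col T0: 3·-2 + 2·0 + 2·3 + 3·0 + 3·0 + 3·0 = 0
  col T1: 3·0 + 2·-3 + 2·0 + 3·0 + 3·0 + 3·2 = 0
  col T2: 3·0 + 2·0 + 2·0 + 3·-3 + 3·0 + 3·3 = 0
  col T3: 3·0 + 2·-3 + 2·0 + 3·0 + 3·-2 + 3·4 = 0
  col T4: 3·2 + 2·-3 + 2·0 + 3·0 + 3·0 + 3·0 = 0
  col T5: 3·0 + 2·0 + 2·3 + 3·0 + 3·0 + 3·-2 = 0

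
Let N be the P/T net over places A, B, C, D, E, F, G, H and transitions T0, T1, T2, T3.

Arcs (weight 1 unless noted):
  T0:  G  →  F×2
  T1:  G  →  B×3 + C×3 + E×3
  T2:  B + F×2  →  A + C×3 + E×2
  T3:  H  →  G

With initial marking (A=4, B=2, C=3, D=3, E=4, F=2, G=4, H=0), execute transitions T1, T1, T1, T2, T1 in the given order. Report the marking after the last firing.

(A=5, B=13, C=18, D=3, E=18, F=0, G=0, H=0)

step 1: fire T1:  (A=4, B=2, C=3, D=3, E=4, F=2, G=4, H=0) → (A=4, B=5, C=6, D=3, E=7, F=2, G=3, H=0)
step 2: fire T1:  (A=4, B=5, C=6, D=3, E=7, F=2, G=3, H=0) → (A=4, B=8, C=9, D=3, E=10, F=2, G=2, H=0)
step 3: fire T1:  (A=4, B=8, C=9, D=3, E=10, F=2, G=2, H=0) → (A=4, B=11, C=12, D=3, E=13, F=2, G=1, H=0)
step 4: fire T2:  (A=4, B=11, C=12, D=3, E=13, F=2, G=1, H=0) → (A=5, B=10, C=15, D=3, E=15, F=0, G=1, H=0)
step 5: fire T1:  (A=5, B=10, C=15, D=3, E=15, F=0, G=1, H=0) → (A=5, B=13, C=18, D=3, E=18, F=0, G=0, H=0)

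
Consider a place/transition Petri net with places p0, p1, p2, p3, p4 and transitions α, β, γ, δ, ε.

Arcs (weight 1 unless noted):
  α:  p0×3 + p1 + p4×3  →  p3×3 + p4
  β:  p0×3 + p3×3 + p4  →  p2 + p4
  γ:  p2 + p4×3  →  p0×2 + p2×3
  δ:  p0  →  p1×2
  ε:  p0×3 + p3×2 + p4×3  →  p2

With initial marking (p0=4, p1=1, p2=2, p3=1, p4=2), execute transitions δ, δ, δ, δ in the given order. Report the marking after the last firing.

step 1: fire δ:  (p0=4, p1=1, p2=2, p3=1, p4=2) → (p0=3, p1=3, p2=2, p3=1, p4=2)
step 2: fire δ:  (p0=3, p1=3, p2=2, p3=1, p4=2) → (p0=2, p1=5, p2=2, p3=1, p4=2)
step 3: fire δ:  (p0=2, p1=5, p2=2, p3=1, p4=2) → (p0=1, p1=7, p2=2, p3=1, p4=2)
step 4: fire δ:  (p0=1, p1=7, p2=2, p3=1, p4=2) → (p0=0, p1=9, p2=2, p3=1, p4=2)

(p0=0, p1=9, p2=2, p3=1, p4=2)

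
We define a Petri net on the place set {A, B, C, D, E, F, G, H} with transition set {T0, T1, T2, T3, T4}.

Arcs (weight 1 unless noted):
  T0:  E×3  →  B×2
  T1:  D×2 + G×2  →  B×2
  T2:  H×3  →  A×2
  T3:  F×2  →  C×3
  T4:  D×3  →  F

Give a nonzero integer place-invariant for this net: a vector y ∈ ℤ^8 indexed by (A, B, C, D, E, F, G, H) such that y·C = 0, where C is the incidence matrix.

Incidence matrix C (rows=places, cols=transitions):
       T0   T1   T2   T3   T4
    A   0    0    2    0    0
    B   2    2    0    0    0
    C   0    0    0    3    0
    D   0   -2    0    0   -3
    E  -3    0    0    0    0
    F   0    0    0   -2    1
    G   0   -2    0    0    0
    H   0    0   -3    0    0

Candidate y = [0, 3, 6, 3, 2, 9, 0, 0]; check y·C column-wise:
  col T0: 3·2 + 6·0 + 3·0 + 2·-3 + 9·0 = 0
  col T1: 3·2 + 6·0 + 3·-2 + 2·0 + 9·0 + 0·-2 = 0
  col T2: 0·2 + 3·0 + 6·0 + 3·0 + 2·0 + 9·0 + 0·-3 = 0
  col T3: 3·0 + 6·3 + 3·0 + 2·0 + 9·-2 = 0
  col T4: 3·0 + 6·0 + 3·-3 + 2·0 + 9·1 = 0

y = (A:0, B:3, C:6, D:3, E:2, F:9, G:0, H:0)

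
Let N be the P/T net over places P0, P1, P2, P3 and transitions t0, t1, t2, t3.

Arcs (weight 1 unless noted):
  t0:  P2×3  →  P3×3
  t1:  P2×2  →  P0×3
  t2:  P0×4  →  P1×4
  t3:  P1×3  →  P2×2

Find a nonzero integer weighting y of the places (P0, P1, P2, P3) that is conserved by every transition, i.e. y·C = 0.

y = (P0:2, P1:2, P2:3, P3:3)

Incidence matrix C (rows=places, cols=transitions):
       t0   t1   t2   t3
   P0   0    3   -4    0
   P1   0    0    4   -3
   P2  -3   -2    0    2
   P3   3    0    0    0

Candidate y = [2, 2, 3, 3]; check y·C column-wise:
  col t0: 2·0 + 2·0 + 3·-3 + 3·3 = 0
  col t1: 2·3 + 2·0 + 3·-2 + 3·0 = 0
  col t2: 2·-4 + 2·4 + 3·0 + 3·0 = 0
  col t3: 2·0 + 2·-3 + 3·2 + 3·0 = 0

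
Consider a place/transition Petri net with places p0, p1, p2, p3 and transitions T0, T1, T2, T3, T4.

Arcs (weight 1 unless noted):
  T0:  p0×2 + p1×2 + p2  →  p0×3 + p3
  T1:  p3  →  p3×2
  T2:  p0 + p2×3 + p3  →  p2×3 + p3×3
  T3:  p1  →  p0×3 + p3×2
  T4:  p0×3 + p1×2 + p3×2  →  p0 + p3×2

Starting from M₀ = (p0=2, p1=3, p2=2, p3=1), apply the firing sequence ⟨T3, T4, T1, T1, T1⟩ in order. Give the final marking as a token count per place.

(p0=3, p1=0, p2=2, p3=6)

step 1: fire T3:  (p0=2, p1=3, p2=2, p3=1) → (p0=5, p1=2, p2=2, p3=3)
step 2: fire T4:  (p0=5, p1=2, p2=2, p3=3) → (p0=3, p1=0, p2=2, p3=3)
step 3: fire T1:  (p0=3, p1=0, p2=2, p3=3) → (p0=3, p1=0, p2=2, p3=4)
step 4: fire T1:  (p0=3, p1=0, p2=2, p3=4) → (p0=3, p1=0, p2=2, p3=5)
step 5: fire T1:  (p0=3, p1=0, p2=2, p3=5) → (p0=3, p1=0, p2=2, p3=6)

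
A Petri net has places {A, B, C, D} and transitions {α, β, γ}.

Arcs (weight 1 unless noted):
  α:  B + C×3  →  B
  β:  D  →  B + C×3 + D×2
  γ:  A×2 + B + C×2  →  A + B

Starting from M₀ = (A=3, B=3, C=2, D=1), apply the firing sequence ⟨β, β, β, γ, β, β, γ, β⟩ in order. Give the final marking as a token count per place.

step 1: fire β:  (A=3, B=3, C=2, D=1) → (A=3, B=4, C=5, D=2)
step 2: fire β:  (A=3, B=4, C=5, D=2) → (A=3, B=5, C=8, D=3)
step 3: fire β:  (A=3, B=5, C=8, D=3) → (A=3, B=6, C=11, D=4)
step 4: fire γ:  (A=3, B=6, C=11, D=4) → (A=2, B=6, C=9, D=4)
step 5: fire β:  (A=2, B=6, C=9, D=4) → (A=2, B=7, C=12, D=5)
step 6: fire β:  (A=2, B=7, C=12, D=5) → (A=2, B=8, C=15, D=6)
step 7: fire γ:  (A=2, B=8, C=15, D=6) → (A=1, B=8, C=13, D=6)
step 8: fire β:  (A=1, B=8, C=13, D=6) → (A=1, B=9, C=16, D=7)

(A=1, B=9, C=16, D=7)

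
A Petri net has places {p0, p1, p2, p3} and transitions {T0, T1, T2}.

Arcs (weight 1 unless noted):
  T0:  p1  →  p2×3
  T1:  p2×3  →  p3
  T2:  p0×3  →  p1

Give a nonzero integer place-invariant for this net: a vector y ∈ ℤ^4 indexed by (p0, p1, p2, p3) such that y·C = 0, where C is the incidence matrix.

y = (p0:1, p1:3, p2:1, p3:3)

Incidence matrix C (rows=places, cols=transitions):
       T0   T1   T2
   p0   0    0   -3
   p1  -1    0    1
   p2   3   -3    0
   p3   0    1    0

Candidate y = [1, 3, 1, 3]; check y·C column-wise:
  col T0: 1·0 + 3·-1 + 1·3 + 3·0 = 0
  col T1: 1·0 + 3·0 + 1·-3 + 3·1 = 0
  col T2: 1·-3 + 3·1 + 1·0 + 3·0 = 0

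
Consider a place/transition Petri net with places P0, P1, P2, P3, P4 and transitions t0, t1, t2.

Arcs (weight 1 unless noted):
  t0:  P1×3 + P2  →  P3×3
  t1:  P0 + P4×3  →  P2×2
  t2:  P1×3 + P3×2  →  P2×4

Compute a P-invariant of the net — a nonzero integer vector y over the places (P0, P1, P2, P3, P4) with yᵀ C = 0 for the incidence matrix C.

y = (P0:6, P1:2, P2:3, P3:3, P4:0)

Incidence matrix C (rows=places, cols=transitions):
       t0   t1   t2
   P0   0   -1    0
   P1  -3    0   -3
   P2  -1    2    4
   P3   3    0   -2
   P4   0   -3    0

Candidate y = [6, 2, 3, 3, 0]; check y·C column-wise:
  col t0: 6·0 + 2·-3 + 3·-1 + 3·3 = 0
  col t1: 6·-1 + 2·0 + 3·2 + 3·0 + 0·-3 = 0
  col t2: 6·0 + 2·-3 + 3·4 + 3·-2 = 0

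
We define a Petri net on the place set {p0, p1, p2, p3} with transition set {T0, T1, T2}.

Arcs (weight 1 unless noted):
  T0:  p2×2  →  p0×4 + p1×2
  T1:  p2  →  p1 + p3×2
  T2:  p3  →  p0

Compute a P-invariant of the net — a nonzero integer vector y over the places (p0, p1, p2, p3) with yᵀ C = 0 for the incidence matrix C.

y = (p0:0, p1:1, p2:1, p3:0)

Incidence matrix C (rows=places, cols=transitions):
       T0   T1   T2
   p0   4    0    1
   p1   2    1    0
   p2  -2   -1    0
   p3   0    2   -1

Candidate y = [0, 1, 1, 0]; check y·C column-wise:
  col T0: 0·4 + 1·2 + 1·-2 = 0
  col T1: 1·1 + 1·-1 + 0·2 = 0
  col T2: 0·1 + 1·0 + 1·0 + 0·-1 = 0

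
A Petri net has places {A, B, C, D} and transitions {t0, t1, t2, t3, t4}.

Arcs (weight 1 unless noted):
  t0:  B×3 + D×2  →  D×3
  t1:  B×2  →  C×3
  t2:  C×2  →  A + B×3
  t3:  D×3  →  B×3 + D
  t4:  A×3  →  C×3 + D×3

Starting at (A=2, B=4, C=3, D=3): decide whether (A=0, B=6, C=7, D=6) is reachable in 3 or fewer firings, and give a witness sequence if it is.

NO — not reachable within 3 firings

depth 0: 1 marking
depth 1: 5 markings reached so far
depth 2: 12 markings reached so far
depth 3: 25 markings reached so far
target is not among the 25 markings reachable within 3 steps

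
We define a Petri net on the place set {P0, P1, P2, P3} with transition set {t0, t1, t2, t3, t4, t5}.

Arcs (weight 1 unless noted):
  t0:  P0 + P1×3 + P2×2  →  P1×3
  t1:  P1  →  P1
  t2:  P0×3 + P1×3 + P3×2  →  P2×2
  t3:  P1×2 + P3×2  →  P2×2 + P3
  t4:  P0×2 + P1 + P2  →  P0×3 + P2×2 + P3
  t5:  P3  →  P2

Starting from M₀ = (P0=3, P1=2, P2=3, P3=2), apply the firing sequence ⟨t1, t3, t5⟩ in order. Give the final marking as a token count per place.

step 1: fire t1:  (P0=3, P1=2, P2=3, P3=2) → (P0=3, P1=2, P2=3, P3=2)
step 2: fire t3:  (P0=3, P1=2, P2=3, P3=2) → (P0=3, P1=0, P2=5, P3=1)
step 3: fire t5:  (P0=3, P1=0, P2=5, P3=1) → (P0=3, P1=0, P2=6, P3=0)

(P0=3, P1=0, P2=6, P3=0)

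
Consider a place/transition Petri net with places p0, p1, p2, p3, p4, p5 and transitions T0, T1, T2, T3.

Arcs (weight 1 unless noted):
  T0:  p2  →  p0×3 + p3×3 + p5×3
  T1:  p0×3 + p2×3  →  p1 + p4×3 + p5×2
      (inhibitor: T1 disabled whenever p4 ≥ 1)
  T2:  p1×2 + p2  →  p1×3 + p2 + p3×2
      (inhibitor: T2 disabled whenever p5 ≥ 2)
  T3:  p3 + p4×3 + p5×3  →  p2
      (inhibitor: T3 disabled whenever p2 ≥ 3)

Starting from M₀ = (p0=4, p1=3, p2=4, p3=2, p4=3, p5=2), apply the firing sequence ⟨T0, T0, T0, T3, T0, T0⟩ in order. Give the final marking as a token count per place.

step 1: fire T0:  (p0=4, p1=3, p2=4, p3=2, p4=3, p5=2) → (p0=7, p1=3, p2=3, p3=5, p4=3, p5=5)
step 2: fire T0:  (p0=7, p1=3, p2=3, p3=5, p4=3, p5=5) → (p0=10, p1=3, p2=2, p3=8, p4=3, p5=8)
step 3: fire T0:  (p0=10, p1=3, p2=2, p3=8, p4=3, p5=8) → (p0=13, p1=3, p2=1, p3=11, p4=3, p5=11)
step 4: fire T3:  (p0=13, p1=3, p2=1, p3=11, p4=3, p5=11) → (p0=13, p1=3, p2=2, p3=10, p4=0, p5=8)
step 5: fire T0:  (p0=13, p1=3, p2=2, p3=10, p4=0, p5=8) → (p0=16, p1=3, p2=1, p3=13, p4=0, p5=11)
step 6: fire T0:  (p0=16, p1=3, p2=1, p3=13, p4=0, p5=11) → (p0=19, p1=3, p2=0, p3=16, p4=0, p5=14)

(p0=19, p1=3, p2=0, p3=16, p4=0, p5=14)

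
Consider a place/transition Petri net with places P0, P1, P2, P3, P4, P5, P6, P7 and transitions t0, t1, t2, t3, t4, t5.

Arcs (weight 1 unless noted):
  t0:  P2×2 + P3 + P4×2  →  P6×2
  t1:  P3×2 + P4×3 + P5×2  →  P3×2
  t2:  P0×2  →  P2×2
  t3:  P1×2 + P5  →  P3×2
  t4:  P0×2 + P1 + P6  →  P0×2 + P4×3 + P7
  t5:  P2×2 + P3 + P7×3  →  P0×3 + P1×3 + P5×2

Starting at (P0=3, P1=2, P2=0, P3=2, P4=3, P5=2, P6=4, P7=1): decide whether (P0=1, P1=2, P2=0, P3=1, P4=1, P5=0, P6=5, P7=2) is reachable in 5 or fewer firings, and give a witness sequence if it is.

NO — not reachable within 5 firings

depth 0: 1 marking
depth 1: 5 markings reached so far
depth 2: 11 markings reached so far
depth 3: 16 markings reached so far
depth 4: 20 markings reached so far
depth 5: 25 markings reached so far
target is not among the 25 markings reachable within 5 steps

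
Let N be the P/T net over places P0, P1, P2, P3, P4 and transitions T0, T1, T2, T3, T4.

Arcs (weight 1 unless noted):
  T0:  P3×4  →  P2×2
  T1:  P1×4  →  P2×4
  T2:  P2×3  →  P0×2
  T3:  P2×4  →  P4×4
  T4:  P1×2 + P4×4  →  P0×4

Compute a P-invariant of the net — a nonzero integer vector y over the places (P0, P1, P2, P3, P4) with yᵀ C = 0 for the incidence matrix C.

Incidence matrix C (rows=places, cols=transitions):
       T0   T1   T2   T3   T4
   P0   0    0    2    0    4
   P1   0   -4    0    0   -2
   P2   2    4   -3   -4    0
   P3  -4    0    0    0    0
   P4   0    0    0    4   -4

Candidate y = [3, 2, 2, 1, 2]; check y·C column-wise:
  col T0: 3·0 + 2·0 + 2·2 + 1·-4 + 2·0 = 0
  col T1: 3·0 + 2·-4 + 2·4 + 1·0 + 2·0 = 0
  col T2: 3·2 + 2·0 + 2·-3 + 1·0 + 2·0 = 0
  col T3: 3·0 + 2·0 + 2·-4 + 1·0 + 2·4 = 0
  col T4: 3·4 + 2·-2 + 2·0 + 1·0 + 2·-4 = 0

y = (P0:3, P1:2, P2:2, P3:1, P4:2)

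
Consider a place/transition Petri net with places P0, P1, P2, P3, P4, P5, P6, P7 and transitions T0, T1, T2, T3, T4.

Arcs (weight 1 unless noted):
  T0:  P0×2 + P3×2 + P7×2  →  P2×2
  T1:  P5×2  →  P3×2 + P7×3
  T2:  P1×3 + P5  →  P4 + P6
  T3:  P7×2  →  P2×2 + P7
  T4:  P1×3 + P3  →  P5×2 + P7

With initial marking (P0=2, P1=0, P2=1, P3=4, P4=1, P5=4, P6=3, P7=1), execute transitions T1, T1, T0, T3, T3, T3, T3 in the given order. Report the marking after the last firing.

(P0=0, P1=0, P2=11, P3=6, P4=1, P5=0, P6=3, P7=1)

step 1: fire T1:  (P0=2, P1=0, P2=1, P3=4, P4=1, P5=4, P6=3, P7=1) → (P0=2, P1=0, P2=1, P3=6, P4=1, P5=2, P6=3, P7=4)
step 2: fire T1:  (P0=2, P1=0, P2=1, P3=6, P4=1, P5=2, P6=3, P7=4) → (P0=2, P1=0, P2=1, P3=8, P4=1, P5=0, P6=3, P7=7)
step 3: fire T0:  (P0=2, P1=0, P2=1, P3=8, P4=1, P5=0, P6=3, P7=7) → (P0=0, P1=0, P2=3, P3=6, P4=1, P5=0, P6=3, P7=5)
step 4: fire T3:  (P0=0, P1=0, P2=3, P3=6, P4=1, P5=0, P6=3, P7=5) → (P0=0, P1=0, P2=5, P3=6, P4=1, P5=0, P6=3, P7=4)
step 5: fire T3:  (P0=0, P1=0, P2=5, P3=6, P4=1, P5=0, P6=3, P7=4) → (P0=0, P1=0, P2=7, P3=6, P4=1, P5=0, P6=3, P7=3)
step 6: fire T3:  (P0=0, P1=0, P2=7, P3=6, P4=1, P5=0, P6=3, P7=3) → (P0=0, P1=0, P2=9, P3=6, P4=1, P5=0, P6=3, P7=2)
step 7: fire T3:  (P0=0, P1=0, P2=9, P3=6, P4=1, P5=0, P6=3, P7=2) → (P0=0, P1=0, P2=11, P3=6, P4=1, P5=0, P6=3, P7=1)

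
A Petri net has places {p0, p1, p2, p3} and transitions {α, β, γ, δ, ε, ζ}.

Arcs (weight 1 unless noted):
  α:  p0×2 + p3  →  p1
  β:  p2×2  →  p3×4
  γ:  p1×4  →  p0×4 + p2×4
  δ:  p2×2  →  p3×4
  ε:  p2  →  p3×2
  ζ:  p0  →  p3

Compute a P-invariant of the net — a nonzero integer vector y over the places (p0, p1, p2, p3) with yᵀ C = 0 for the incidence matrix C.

y = (p0:1, p1:3, p2:2, p3:1)

Incidence matrix C (rows=places, cols=transitions):
        α    β    γ    δ    ε    ζ
   p0  -2    0    4    0    0   -1
   p1   1    0   -4    0    0    0
   p2   0   -2    4   -2   -1    0
   p3  -1    4    0    4    2    1

Candidate y = [1, 3, 2, 1]; check y·C column-wise:
  col α: 1·-2 + 3·1 + 2·0 + 1·-1 = 0
  col β: 1·0 + 3·0 + 2·-2 + 1·4 = 0
  col γ: 1·4 + 3·-4 + 2·4 + 1·0 = 0
  col δ: 1·0 + 3·0 + 2·-2 + 1·4 = 0
  col ε: 1·0 + 3·0 + 2·-1 + 1·2 = 0
  col ζ: 1·-1 + 3·0 + 2·0 + 1·1 = 0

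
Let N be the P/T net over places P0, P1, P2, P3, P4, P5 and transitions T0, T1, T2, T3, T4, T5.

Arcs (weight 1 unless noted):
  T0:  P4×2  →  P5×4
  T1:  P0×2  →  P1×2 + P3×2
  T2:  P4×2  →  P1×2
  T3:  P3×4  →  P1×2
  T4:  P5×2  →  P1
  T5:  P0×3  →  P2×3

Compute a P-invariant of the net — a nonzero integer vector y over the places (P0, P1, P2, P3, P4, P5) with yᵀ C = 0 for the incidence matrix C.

Incidence matrix C (rows=places, cols=transitions):
       T0   T1   T2   T3   T4   T5
   P0   0   -2    0    0    0   -3
   P1   0    2    2    2    1    0
   P2   0    0    0    0    0    3
   P3   0    2    0   -4    0    0
   P4  -2    0   -2    0    0    0
   P5   4    0    0    0   -2    0

Candidate y = [3, 2, 3, 1, 2, 1]; check y·C column-wise:
  col T0: 3·0 + 2·0 + 3·0 + 1·0 + 2·-2 + 1·4 = 0
  col T1: 3·-2 + 2·2 + 3·0 + 1·2 + 2·0 + 1·0 = 0
  col T2: 3·0 + 2·2 + 3·0 + 1·0 + 2·-2 + 1·0 = 0
  col T3: 3·0 + 2·2 + 3·0 + 1·-4 + 2·0 + 1·0 = 0
  col T4: 3·0 + 2·1 + 3·0 + 1·0 + 2·0 + 1·-2 = 0
  col T5: 3·-3 + 2·0 + 3·3 + 1·0 + 2·0 + 1·0 = 0

y = (P0:3, P1:2, P2:3, P3:1, P4:2, P5:1)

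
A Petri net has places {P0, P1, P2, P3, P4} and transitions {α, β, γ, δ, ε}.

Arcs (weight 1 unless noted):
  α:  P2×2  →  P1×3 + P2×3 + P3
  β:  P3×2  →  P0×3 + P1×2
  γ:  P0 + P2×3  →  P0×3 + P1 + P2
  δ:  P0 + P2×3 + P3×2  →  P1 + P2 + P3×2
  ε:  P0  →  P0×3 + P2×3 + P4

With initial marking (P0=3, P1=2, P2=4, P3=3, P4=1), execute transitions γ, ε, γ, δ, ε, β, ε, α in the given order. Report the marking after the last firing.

(P0=15, P1=10, P2=8, P3=2, P4=4)

step 1: fire γ:  (P0=3, P1=2, P2=4, P3=3, P4=1) → (P0=5, P1=3, P2=2, P3=3, P4=1)
step 2: fire ε:  (P0=5, P1=3, P2=2, P3=3, P4=1) → (P0=7, P1=3, P2=5, P3=3, P4=2)
step 3: fire γ:  (P0=7, P1=3, P2=5, P3=3, P4=2) → (P0=9, P1=4, P2=3, P3=3, P4=2)
step 4: fire δ:  (P0=9, P1=4, P2=3, P3=3, P4=2) → (P0=8, P1=5, P2=1, P3=3, P4=2)
step 5: fire ε:  (P0=8, P1=5, P2=1, P3=3, P4=2) → (P0=10, P1=5, P2=4, P3=3, P4=3)
step 6: fire β:  (P0=10, P1=5, P2=4, P3=3, P4=3) → (P0=13, P1=7, P2=4, P3=1, P4=3)
step 7: fire ε:  (P0=13, P1=7, P2=4, P3=1, P4=3) → (P0=15, P1=7, P2=7, P3=1, P4=4)
step 8: fire α:  (P0=15, P1=7, P2=7, P3=1, P4=4) → (P0=15, P1=10, P2=8, P3=2, P4=4)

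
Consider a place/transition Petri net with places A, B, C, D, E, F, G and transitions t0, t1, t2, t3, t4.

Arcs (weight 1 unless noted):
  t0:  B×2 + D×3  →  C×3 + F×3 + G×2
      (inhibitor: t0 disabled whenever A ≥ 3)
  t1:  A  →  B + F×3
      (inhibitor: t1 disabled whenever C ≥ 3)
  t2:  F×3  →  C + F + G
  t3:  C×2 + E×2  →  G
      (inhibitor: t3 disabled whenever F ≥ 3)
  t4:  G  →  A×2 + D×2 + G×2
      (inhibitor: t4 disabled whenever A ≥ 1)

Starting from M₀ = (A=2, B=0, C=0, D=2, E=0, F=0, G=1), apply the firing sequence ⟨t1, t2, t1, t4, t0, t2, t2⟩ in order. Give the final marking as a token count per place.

step 1: fire t1:  (A=2, B=0, C=0, D=2, E=0, F=0, G=1) → (A=1, B=1, C=0, D=2, E=0, F=3, G=1)
step 2: fire t2:  (A=1, B=1, C=0, D=2, E=0, F=3, G=1) → (A=1, B=1, C=1, D=2, E=0, F=1, G=2)
step 3: fire t1:  (A=1, B=1, C=1, D=2, E=0, F=1, G=2) → (A=0, B=2, C=1, D=2, E=0, F=4, G=2)
step 4: fire t4:  (A=0, B=2, C=1, D=2, E=0, F=4, G=2) → (A=2, B=2, C=1, D=4, E=0, F=4, G=3)
step 5: fire t0:  (A=2, B=2, C=1, D=4, E=0, F=4, G=3) → (A=2, B=0, C=4, D=1, E=0, F=7, G=5)
step 6: fire t2:  (A=2, B=0, C=4, D=1, E=0, F=7, G=5) → (A=2, B=0, C=5, D=1, E=0, F=5, G=6)
step 7: fire t2:  (A=2, B=0, C=5, D=1, E=0, F=5, G=6) → (A=2, B=0, C=6, D=1, E=0, F=3, G=7)

(A=2, B=0, C=6, D=1, E=0, F=3, G=7)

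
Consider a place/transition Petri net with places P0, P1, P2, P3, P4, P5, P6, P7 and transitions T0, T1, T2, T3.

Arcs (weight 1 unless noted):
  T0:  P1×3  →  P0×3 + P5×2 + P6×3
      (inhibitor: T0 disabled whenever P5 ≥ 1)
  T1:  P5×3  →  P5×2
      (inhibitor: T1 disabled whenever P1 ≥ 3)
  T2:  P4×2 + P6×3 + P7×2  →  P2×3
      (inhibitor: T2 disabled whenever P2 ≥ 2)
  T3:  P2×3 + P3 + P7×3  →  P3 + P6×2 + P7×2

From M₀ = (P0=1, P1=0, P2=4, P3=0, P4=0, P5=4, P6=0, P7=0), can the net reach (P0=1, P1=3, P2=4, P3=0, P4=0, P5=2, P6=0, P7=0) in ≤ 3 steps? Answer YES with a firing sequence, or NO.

NO — not reachable within 3 firings

depth 0: 1 marking
depth 1: 2 markings reached so far
depth 2: 3 markings reached so far
depth 3: 3 markings reached so far
(frontier empty at depth 3; search complete)
target is not among the 3 markings reachable within 3 steps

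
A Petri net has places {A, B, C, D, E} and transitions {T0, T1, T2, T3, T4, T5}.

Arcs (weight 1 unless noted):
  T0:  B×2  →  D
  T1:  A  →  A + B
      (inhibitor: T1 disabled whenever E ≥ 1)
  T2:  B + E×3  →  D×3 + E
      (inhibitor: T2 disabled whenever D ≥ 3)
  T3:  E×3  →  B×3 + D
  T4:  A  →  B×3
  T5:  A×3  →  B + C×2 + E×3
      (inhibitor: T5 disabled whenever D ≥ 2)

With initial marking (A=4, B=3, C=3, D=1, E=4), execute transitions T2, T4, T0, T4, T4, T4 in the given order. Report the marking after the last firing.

step 1: fire T2:  (A=4, B=3, C=3, D=1, E=4) → (A=4, B=2, C=3, D=4, E=2)
step 2: fire T4:  (A=4, B=2, C=3, D=4, E=2) → (A=3, B=5, C=3, D=4, E=2)
step 3: fire T0:  (A=3, B=5, C=3, D=4, E=2) → (A=3, B=3, C=3, D=5, E=2)
step 4: fire T4:  (A=3, B=3, C=3, D=5, E=2) → (A=2, B=6, C=3, D=5, E=2)
step 5: fire T4:  (A=2, B=6, C=3, D=5, E=2) → (A=1, B=9, C=3, D=5, E=2)
step 6: fire T4:  (A=1, B=9, C=3, D=5, E=2) → (A=0, B=12, C=3, D=5, E=2)

(A=0, B=12, C=3, D=5, E=2)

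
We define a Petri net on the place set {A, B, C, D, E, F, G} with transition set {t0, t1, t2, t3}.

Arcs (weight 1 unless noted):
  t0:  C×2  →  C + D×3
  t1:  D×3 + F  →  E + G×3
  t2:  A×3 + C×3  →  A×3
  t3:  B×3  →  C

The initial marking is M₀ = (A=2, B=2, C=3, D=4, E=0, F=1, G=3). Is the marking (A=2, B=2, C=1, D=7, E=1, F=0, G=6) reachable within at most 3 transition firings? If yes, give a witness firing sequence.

step 1: fire t0:  (A=2, B=2, C=3, D=4, E=0, F=1, G=3) → (A=2, B=2, C=2, D=7, E=0, F=1, G=3)
step 2: fire t0:  (A=2, B=2, C=2, D=7, E=0, F=1, G=3) → (A=2, B=2, C=1, D=10, E=0, F=1, G=3)
step 3: fire t1:  (A=2, B=2, C=1, D=10, E=0, F=1, G=3) → (A=2, B=2, C=1, D=7, E=1, F=0, G=6)

YES — reachable via ⟨t0, t0, t1⟩ (3 firings)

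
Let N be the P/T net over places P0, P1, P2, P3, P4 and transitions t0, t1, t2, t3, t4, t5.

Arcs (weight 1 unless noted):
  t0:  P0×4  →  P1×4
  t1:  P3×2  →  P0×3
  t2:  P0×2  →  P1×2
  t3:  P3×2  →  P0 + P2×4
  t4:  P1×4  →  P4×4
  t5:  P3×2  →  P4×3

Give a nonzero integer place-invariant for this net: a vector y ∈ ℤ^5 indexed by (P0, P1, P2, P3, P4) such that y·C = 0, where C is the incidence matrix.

y = (P0:2, P1:2, P2:1, P3:3, P4:2)

Incidence matrix C (rows=places, cols=transitions):
       t0   t1   t2   t3   t4   t5
   P0  -4    3   -2    1    0    0
   P1   4    0    2    0   -4    0
   P2   0    0    0    4    0    0
   P3   0   -2    0   -2    0   -2
   P4   0    0    0    0    4    3

Candidate y = [2, 2, 1, 3, 2]; check y·C column-wise:
  col t0: 2·-4 + 2·4 + 1·0 + 3·0 + 2·0 = 0
  col t1: 2·3 + 2·0 + 1·0 + 3·-2 + 2·0 = 0
  col t2: 2·-2 + 2·2 + 1·0 + 3·0 + 2·0 = 0
  col t3: 2·1 + 2·0 + 1·4 + 3·-2 + 2·0 = 0
  col t4: 2·0 + 2·-4 + 1·0 + 3·0 + 2·4 = 0
  col t5: 2·0 + 2·0 + 1·0 + 3·-2 + 2·3 = 0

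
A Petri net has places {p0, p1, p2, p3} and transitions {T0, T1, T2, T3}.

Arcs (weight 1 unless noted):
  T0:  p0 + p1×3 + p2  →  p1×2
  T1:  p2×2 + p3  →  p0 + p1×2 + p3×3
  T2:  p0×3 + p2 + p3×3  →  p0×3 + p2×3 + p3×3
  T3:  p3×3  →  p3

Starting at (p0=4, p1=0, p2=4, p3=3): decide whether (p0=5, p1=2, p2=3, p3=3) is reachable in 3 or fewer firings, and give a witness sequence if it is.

depth 0: 1 marking
depth 1: 4 markings reached so far
depth 2: 9 markings reached so far
depth 3: 16 markings reached so far
target is not among the 16 markings reachable within 3 steps

NO — not reachable within 3 firings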